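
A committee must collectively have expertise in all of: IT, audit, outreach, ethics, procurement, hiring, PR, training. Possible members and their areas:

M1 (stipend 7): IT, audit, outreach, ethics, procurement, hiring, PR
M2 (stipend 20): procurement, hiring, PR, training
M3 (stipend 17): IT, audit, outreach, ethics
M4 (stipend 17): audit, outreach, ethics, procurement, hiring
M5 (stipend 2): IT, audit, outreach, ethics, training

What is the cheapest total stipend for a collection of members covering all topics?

9

M1, M5 cover every topic at stipend 7 + 2 = 9.
Any cover uses at least 2 members; among all covering selections none totals below 9.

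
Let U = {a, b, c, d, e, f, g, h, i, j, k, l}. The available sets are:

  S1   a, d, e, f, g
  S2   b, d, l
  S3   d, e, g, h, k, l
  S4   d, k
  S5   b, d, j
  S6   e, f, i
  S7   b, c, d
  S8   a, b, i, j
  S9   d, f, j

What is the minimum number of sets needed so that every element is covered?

S1, S3, S7, S8 together cover {a, b, c, d, e, f, g, h, i, j, k, l} — every element.
No 3 of the 9 sets cover everything (all 84 triples fall short), so 4 is minimum.

4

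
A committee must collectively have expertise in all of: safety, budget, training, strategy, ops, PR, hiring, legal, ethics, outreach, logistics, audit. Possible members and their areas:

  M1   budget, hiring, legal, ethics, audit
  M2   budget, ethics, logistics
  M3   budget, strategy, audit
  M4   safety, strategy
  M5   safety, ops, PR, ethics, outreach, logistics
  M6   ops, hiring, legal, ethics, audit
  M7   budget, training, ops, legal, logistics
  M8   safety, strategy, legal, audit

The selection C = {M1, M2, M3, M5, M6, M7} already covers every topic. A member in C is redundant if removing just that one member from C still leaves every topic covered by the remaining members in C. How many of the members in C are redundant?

3

Drop M1: the rest still cover every topic — redundant.
Drop M2: the rest still cover every topic — redundant.
Drop M3: strategy uncovered — not redundant.
Drop M5: safety, PR, outreach uncovered — not redundant.
Drop M6: the rest still cover every topic — redundant.
Drop M7: training uncovered — not redundant.
3 redundant: M1, M2, M6.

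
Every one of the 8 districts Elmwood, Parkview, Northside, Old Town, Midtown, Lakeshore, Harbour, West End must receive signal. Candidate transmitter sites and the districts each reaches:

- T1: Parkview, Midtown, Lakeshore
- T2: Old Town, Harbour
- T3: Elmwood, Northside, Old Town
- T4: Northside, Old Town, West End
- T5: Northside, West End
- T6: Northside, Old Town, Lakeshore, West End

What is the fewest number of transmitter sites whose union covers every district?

T1, T2, T3, T4 together cover {Elmwood, Parkview, Northside, Old Town, Midtown, Lakeshore, Harbour, West End} — every district.
No 3 of the 6 transmitter sites cover everything (all 20 triples fall short), so 4 is minimum.

4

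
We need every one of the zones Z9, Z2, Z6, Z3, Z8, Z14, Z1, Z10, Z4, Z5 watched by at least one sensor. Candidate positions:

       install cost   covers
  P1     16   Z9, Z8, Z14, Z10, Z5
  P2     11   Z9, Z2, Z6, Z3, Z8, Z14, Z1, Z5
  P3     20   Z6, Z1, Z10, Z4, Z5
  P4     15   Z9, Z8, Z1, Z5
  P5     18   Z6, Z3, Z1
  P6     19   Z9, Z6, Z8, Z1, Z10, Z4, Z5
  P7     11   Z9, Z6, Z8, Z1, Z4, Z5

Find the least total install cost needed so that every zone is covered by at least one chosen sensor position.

P2, P6 cover every zone at install cost 11 + 19 = 30.
Any cover uses at least 2 sensor positions; among all covering selections none totals below 30.

30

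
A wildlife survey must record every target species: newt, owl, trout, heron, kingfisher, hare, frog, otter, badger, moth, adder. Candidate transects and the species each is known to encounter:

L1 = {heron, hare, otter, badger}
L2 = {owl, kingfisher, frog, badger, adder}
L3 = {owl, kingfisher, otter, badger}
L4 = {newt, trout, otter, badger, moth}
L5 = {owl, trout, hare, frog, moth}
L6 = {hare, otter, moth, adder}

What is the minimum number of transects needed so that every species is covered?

L1, L2, L4 together cover {newt, owl, trout, heron, kingfisher, hare, frog, otter, badger, moth, adder} — every species.
No 2 of the 6 transects cover everything (all 15 pairs fall short), so 3 is minimum.

3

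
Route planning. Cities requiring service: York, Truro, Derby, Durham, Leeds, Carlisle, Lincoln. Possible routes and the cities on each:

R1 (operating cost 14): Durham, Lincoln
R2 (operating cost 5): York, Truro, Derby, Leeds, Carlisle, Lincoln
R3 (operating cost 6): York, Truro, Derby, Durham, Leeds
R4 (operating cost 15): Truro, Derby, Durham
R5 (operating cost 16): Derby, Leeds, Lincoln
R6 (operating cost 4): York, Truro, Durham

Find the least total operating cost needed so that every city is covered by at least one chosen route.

R2, R6 cover every city at operating cost 5 + 4 = 9.
Any cover uses at least 2 routes; among all covering selections none totals below 9.

9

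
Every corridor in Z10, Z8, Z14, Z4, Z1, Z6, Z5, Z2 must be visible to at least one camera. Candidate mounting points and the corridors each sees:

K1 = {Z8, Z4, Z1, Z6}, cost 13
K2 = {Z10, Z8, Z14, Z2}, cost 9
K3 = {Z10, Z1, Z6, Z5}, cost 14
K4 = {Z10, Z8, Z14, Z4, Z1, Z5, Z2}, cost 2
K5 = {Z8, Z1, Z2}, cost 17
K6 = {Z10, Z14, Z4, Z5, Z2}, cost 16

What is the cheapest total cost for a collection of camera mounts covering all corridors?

15

K1, K4 cover every corridor at cost 13 + 2 = 15.
Any cover uses at least 2 camera mounts; among all covering selections none totals below 15.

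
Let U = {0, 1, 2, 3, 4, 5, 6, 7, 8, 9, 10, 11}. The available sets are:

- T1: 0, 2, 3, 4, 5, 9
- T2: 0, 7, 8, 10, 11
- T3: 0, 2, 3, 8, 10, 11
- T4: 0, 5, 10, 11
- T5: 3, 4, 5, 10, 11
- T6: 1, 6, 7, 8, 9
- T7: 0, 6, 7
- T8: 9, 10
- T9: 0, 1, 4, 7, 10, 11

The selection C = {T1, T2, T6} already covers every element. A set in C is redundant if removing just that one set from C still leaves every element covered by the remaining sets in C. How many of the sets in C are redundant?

Drop T1: 2, 3, 4, 5 uncovered — not redundant.
Drop T2: 10, 11 uncovered — not redundant.
Drop T6: 1, 6 uncovered — not redundant.
None of the sets in C is redundant.

0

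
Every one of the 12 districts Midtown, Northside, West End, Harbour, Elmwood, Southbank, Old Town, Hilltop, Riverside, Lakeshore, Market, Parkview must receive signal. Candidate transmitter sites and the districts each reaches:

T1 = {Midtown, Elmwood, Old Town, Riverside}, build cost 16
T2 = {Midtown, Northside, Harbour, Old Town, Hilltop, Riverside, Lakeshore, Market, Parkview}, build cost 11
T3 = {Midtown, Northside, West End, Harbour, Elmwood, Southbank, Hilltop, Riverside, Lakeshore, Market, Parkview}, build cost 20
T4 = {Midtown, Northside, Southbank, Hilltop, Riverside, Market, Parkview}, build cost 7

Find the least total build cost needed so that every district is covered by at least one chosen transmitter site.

31

T2, T3 cover every district at build cost 11 + 20 = 31.
Any cover uses at least 2 transmitter sites; among all covering selections none totals below 31.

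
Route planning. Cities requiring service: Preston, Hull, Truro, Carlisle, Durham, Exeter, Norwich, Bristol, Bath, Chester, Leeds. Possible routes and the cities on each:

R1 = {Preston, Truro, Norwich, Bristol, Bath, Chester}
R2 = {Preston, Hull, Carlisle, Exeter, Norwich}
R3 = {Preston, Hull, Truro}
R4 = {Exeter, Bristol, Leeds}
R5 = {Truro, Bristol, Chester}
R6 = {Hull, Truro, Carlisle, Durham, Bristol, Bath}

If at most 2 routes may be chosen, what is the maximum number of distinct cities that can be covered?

9

Choosing R1, R2 covers {Preston, Hull, Truro, Carlisle, Exeter, Norwich, Bristol, Bath, Chester} — 9 cities.
No choice of 2 routes does better; here Durham, Leeds are left uncovered.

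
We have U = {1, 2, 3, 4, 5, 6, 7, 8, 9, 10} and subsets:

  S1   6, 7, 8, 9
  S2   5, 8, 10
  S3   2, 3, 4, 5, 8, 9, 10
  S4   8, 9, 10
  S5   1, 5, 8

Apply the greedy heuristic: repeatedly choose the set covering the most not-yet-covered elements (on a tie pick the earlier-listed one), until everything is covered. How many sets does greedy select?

3

Pick 1: S3 covers 7 new elements (2, 3, 4, 5, 8, 9, 10).
Pick 2: S1 covers 2 new elements (6, 7).
Pick 3: S5 covers 1 new elements (1).
Greedy uses 3 sets.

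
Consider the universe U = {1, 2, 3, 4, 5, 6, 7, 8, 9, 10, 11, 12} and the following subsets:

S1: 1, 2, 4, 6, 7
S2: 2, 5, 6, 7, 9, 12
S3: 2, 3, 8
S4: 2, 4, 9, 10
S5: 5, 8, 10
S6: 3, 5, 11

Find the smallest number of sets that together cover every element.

S1, S2, S5, S6 together cover {1, 2, 3, 4, 5, 6, 7, 8, 9, 10, 11, 12} — every element.
No 3 of the 6 sets cover everything (all 20 triples fall short), so 4 is minimum.
Greedy (largest uncovered first) would take S2, S1, S3, S4, S6 — 5 sets — but 4 suffice.

4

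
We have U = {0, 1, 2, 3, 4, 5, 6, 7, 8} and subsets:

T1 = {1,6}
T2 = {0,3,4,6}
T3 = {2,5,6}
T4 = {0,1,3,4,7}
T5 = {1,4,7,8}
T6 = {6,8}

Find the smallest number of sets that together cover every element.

T2, T3, T5 together cover {0, 1, 2, 3, 4, 5, 6, 7, 8} — every element.
No 2 of the 6 sets cover everything (all 15 pairs fall short), so 3 is minimum.

3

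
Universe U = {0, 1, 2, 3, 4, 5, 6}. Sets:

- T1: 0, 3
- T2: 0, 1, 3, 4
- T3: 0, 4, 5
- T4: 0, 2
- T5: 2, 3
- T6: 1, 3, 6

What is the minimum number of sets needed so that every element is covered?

T3, T4, T6 together cover {0, 1, 2, 3, 4, 5, 6} — every element.
No 2 of the 6 sets cover everything (all 15 pairs fall short), so 3 is minimum.
Greedy (largest uncovered first) would take T2, T3, T4, T6 — 4 sets — but 3 suffice.

3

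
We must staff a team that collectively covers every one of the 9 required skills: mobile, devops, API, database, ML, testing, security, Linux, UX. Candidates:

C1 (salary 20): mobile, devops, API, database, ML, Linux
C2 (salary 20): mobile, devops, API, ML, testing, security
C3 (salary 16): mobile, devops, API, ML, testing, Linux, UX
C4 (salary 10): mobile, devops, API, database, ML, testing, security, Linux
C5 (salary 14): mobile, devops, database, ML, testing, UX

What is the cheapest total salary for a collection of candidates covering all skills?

C4, C5 cover every skill at salary 10 + 14 = 24.
Any cover uses at least 2 candidates; among all covering selections none totals below 24.

24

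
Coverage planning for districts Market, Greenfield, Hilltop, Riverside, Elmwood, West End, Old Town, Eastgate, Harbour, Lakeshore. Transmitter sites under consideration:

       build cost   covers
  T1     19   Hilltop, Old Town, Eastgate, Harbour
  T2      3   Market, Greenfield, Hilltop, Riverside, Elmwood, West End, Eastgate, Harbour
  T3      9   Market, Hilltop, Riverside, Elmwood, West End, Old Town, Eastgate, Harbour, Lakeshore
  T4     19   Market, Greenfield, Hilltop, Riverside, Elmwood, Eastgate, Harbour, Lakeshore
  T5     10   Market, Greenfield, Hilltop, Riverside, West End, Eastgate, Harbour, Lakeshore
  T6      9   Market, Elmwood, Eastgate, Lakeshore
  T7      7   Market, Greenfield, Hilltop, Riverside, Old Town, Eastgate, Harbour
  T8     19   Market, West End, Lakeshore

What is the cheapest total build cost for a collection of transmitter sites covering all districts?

T2, T3 cover every district at build cost 3 + 9 = 12.
Any cover uses at least 2 transmitter sites; among all covering selections none totals below 12.

12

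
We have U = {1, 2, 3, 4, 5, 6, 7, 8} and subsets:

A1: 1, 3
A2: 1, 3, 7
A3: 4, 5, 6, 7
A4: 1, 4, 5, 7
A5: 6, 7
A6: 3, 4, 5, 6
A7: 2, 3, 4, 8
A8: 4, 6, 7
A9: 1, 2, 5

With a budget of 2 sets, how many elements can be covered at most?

7

Choosing A3, A7 covers {2, 3, 4, 5, 6, 7, 8} — 7 elements.
No choice of 2 sets does better; here 1 is left uncovered.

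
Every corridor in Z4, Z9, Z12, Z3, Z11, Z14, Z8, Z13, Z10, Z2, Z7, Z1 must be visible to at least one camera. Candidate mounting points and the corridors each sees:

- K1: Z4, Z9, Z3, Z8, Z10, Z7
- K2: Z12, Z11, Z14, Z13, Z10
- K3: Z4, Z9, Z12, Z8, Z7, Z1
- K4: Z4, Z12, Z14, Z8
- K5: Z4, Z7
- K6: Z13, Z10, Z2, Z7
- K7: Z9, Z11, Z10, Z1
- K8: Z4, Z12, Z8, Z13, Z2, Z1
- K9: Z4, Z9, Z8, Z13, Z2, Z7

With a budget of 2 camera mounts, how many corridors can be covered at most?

Choosing K1, K2 covers {Z4, Z9, Z12, Z3, Z11, Z14, Z8, Z13, Z10, Z7} — 10 corridors.
No choice of 2 camera mounts does better; here Z2, Z1 are left uncovered.

10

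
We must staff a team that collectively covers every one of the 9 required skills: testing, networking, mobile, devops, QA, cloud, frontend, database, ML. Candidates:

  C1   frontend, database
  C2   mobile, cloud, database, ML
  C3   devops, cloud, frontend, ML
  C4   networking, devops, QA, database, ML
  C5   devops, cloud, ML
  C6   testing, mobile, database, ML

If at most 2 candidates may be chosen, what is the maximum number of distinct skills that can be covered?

7

Choosing C2, C4 covers {networking, mobile, devops, QA, cloud, database, ML} — 7 skills.
No choice of 2 candidates does better; here testing, frontend are left uncovered.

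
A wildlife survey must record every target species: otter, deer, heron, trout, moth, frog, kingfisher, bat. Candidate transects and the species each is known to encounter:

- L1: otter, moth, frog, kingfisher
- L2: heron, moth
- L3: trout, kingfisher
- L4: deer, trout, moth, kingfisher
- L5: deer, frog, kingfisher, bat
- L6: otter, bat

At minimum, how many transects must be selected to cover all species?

L1, L2, L3, L5 together cover {otter, deer, heron, trout, moth, frog, kingfisher, bat} — every species.
No 3 of the 6 transects cover everything (all 20 triples fall short), so 4 is minimum.

4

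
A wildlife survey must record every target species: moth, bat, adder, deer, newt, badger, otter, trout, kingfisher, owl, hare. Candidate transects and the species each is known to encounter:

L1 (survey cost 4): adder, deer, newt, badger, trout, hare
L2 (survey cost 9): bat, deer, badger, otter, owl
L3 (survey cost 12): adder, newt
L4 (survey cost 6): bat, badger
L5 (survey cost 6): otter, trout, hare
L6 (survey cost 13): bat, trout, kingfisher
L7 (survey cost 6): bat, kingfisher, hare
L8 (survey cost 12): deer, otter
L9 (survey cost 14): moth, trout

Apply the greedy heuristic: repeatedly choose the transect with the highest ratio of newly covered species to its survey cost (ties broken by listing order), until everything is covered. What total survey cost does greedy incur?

33

Pick 1: L1 adds 6 new (adder, deer, newt, badger, trout, hare) at survey cost 4 (ratio 6/4).
Pick 2: L2 adds 3 new (bat, otter, owl) at survey cost 9 (ratio 3/9).
Pick 3: L7 adds 1 new (kingfisher) at survey cost 6 (ratio 1/6).
Pick 4: L9 adds 1 new (moth) at survey cost 14 (ratio 1/14).
Greedy total survey cost: 4 + 9 + 6 + 14 = 33.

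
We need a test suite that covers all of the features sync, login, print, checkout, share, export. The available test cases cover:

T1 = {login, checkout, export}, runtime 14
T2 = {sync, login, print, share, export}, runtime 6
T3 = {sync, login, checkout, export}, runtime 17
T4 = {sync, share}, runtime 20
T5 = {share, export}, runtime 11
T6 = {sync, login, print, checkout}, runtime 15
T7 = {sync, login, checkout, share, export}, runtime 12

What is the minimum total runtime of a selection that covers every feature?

18

T2, T7 cover every feature at runtime 6 + 12 = 18.
Any cover uses at least 2 test cases; among all covering selections none totals below 18.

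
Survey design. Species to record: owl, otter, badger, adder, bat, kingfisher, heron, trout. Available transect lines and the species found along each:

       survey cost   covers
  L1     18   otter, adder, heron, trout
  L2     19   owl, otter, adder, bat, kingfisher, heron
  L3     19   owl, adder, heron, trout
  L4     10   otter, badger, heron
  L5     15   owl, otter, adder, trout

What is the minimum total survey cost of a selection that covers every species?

L2, L4, L5 cover every species at survey cost 19 + 10 + 15 = 44.
Any cover uses at least 3 transects; among all covering selections none totals below 44.

44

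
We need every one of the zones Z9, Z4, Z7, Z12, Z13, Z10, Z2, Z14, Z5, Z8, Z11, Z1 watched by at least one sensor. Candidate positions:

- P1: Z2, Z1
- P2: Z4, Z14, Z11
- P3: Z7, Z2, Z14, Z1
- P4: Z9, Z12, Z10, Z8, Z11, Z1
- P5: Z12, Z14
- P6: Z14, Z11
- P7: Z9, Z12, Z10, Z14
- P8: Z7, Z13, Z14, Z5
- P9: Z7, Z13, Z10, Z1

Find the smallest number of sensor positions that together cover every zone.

P1, P2, P4, P8 together cover {Z9, Z4, Z7, Z12, Z13, Z10, Z2, Z14, Z5, Z8, Z11, Z1} — every zone.
No 3 of the 9 sensor positions cover everything (all 84 triples fall short), so 4 is minimum.

4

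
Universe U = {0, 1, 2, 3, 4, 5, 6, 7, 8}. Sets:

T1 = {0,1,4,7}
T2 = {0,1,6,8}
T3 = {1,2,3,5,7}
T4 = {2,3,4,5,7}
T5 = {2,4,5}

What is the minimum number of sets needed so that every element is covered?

T2, T4 together cover {0, 1, 2, 3, 4, 5, 6, 7, 8} — every element.
No single set contains all 9 elements, so 2 is optimal.

2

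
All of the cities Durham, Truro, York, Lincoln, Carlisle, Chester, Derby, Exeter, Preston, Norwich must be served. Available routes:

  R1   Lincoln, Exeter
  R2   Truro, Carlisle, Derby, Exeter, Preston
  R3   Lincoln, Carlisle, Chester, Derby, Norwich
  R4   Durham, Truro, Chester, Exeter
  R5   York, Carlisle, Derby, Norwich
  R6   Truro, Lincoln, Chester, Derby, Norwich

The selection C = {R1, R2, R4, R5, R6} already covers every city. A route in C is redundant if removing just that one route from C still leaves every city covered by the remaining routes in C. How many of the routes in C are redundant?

Drop R1: the rest still cover every city — redundant.
Drop R2: Preston uncovered — not redundant.
Drop R4: Durham uncovered — not redundant.
Drop R5: York uncovered — not redundant.
Drop R6: the rest still cover every city — redundant.
2 redundant: R1, R6.

2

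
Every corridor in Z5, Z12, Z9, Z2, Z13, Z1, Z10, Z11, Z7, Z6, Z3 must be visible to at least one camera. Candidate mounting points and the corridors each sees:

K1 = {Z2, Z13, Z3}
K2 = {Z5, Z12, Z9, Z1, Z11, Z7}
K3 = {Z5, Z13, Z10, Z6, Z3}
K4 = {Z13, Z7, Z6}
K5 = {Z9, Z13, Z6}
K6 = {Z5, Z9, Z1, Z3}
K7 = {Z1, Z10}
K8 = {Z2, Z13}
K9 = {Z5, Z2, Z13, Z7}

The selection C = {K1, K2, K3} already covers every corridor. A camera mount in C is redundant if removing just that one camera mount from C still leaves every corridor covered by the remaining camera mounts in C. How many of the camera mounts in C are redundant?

0

Drop K1: Z2 uncovered — not redundant.
Drop K2: Z12, Z9, Z1, Z11, … uncovered — not redundant.
Drop K3: Z10, Z6 uncovered — not redundant.
None of the camera mounts in C is redundant.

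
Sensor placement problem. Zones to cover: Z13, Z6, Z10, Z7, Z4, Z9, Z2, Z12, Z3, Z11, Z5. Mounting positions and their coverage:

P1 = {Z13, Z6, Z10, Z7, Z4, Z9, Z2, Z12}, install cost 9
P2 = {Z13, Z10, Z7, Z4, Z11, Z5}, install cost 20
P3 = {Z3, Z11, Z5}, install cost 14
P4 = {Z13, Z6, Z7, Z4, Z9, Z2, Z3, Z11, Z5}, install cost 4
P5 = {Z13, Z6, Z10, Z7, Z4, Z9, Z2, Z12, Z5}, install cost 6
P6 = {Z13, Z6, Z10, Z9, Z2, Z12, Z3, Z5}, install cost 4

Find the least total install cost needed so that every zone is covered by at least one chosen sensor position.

8

P4, P6 cover every zone at install cost 4 + 4 = 8.
Any cover uses at least 2 sensor positions; among all covering selections none totals below 8.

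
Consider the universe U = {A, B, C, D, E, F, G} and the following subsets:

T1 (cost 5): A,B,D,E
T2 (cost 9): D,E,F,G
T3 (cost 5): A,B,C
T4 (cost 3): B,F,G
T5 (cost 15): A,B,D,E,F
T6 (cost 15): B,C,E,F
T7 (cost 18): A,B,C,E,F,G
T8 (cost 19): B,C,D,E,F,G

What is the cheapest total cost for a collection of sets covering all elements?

T1, T3, T4 cover every element at cost 5 + 5 + 3 = 13.
Any cover uses at least 2 sets; among all covering selections none totals below 13.

13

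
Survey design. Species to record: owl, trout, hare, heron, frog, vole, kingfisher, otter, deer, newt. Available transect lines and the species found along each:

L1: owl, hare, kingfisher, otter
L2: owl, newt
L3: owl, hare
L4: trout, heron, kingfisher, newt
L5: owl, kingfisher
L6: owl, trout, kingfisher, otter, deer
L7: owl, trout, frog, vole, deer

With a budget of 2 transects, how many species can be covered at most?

8

Choosing L1, L7 covers {owl, trout, hare, frog, vole, kingfisher, otter, deer} — 8 species.
No choice of 2 transects does better; here heron, newt are left uncovered.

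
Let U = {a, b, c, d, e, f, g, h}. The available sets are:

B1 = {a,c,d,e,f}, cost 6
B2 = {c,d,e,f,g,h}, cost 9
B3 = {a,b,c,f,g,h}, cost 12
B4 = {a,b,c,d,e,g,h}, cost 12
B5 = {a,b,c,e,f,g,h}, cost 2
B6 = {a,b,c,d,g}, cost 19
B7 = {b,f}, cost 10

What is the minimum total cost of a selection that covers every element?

B1, B5 cover every element at cost 6 + 2 = 8.
Any cover uses at least 2 sets; among all covering selections none totals below 8.

8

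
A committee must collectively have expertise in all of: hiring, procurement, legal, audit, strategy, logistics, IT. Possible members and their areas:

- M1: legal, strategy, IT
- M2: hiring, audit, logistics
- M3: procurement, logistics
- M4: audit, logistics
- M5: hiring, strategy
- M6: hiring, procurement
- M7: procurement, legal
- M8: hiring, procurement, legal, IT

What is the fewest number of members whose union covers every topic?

M1, M2, M3 together cover {hiring, procurement, legal, audit, strategy, logistics, IT} — every topic.
No 2 of the 8 members cover everything (all 28 pairs fall short), so 3 is minimum.

3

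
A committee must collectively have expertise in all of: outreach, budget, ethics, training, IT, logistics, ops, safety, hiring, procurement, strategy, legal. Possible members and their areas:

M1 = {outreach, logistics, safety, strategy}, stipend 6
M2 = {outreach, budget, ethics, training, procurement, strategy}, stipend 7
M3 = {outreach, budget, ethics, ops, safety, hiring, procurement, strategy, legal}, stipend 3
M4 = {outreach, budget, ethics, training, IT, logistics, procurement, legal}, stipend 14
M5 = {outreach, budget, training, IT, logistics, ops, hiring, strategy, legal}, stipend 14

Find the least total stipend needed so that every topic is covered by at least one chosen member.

M3, M4 cover every topic at stipend 3 + 14 = 17.
Any cover uses at least 2 members; among all covering selections none totals below 17.

17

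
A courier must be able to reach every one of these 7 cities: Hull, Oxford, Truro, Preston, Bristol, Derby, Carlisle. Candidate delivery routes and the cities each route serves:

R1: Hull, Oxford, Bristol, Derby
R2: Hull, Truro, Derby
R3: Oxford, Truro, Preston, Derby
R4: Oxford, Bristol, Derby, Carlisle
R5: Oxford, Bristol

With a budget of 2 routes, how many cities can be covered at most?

6

Choosing R1, R3 covers {Hull, Oxford, Truro, Preston, Bristol, Derby} — 6 cities.
No choice of 2 routes does better; here Carlisle is left uncovered.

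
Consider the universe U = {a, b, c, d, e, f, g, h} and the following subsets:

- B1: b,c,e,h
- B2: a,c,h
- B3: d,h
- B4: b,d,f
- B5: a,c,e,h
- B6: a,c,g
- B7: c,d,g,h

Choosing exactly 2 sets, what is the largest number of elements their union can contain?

Choosing B4, B5 covers {a, b, c, d, e, f, h} — 7 elements.
No choice of 2 sets does better; here g is left uncovered.

7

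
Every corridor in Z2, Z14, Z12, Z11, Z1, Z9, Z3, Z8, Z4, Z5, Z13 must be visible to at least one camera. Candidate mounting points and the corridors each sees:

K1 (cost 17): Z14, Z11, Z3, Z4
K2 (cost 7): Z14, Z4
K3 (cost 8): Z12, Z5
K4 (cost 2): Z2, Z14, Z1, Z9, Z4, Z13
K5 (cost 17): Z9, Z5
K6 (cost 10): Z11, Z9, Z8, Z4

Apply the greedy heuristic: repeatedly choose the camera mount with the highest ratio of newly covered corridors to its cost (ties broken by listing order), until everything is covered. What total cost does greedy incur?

37

Pick 1: K4 adds 6 new (Z2, Z14, Z1, Z9, Z4, Z13) at cost 2 (ratio 6/2).
Pick 2: K3 adds 2 new (Z12, Z5) at cost 8 (ratio 2/8).
Pick 3: K6 adds 2 new (Z11, Z8) at cost 10 (ratio 2/10).
Pick 4: K1 adds 1 new (Z3) at cost 17 (ratio 1/17).
Greedy total cost: 2 + 8 + 10 + 17 = 37.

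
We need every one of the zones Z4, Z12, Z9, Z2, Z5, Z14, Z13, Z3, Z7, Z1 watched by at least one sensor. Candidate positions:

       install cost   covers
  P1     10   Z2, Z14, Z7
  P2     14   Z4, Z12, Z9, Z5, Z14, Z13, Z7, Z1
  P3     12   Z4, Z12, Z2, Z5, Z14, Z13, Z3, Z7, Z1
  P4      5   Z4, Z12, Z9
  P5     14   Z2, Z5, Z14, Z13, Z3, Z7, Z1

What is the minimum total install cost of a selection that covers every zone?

P3, P4 cover every zone at install cost 12 + 5 = 17.
Any cover uses at least 2 sensor positions; among all covering selections none totals below 17.

17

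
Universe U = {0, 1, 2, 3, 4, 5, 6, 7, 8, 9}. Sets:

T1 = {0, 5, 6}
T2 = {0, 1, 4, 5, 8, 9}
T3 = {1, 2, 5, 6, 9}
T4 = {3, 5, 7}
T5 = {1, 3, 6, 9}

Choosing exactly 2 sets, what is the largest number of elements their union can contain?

Choosing T2, T3 covers {0, 1, 2, 4, 5, 6, 8, 9} — 8 elements.
No choice of 2 sets does better; here 3, 7 are left uncovered.

8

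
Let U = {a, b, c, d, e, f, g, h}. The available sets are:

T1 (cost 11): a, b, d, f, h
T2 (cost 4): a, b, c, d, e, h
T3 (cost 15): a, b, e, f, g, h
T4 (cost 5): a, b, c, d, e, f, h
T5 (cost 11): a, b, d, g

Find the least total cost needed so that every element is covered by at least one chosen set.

T4, T5 cover every element at cost 5 + 11 = 16.
Any cover uses at least 2 sets; among all covering selections none totals below 16.
Greedy by coverage-per-cost would pick T2, T4, T5 for 20 — worse than the optimum 16.

16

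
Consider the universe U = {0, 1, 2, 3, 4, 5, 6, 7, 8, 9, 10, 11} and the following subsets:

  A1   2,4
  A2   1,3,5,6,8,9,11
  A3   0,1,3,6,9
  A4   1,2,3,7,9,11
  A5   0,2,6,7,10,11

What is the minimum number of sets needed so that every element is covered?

A1, A2, A5 together cover {0, 1, 2, 3, 4, 5, 6, 7, 8, 9, 10, 11} — every element.
No 2 of the 5 sets cover everything (all 10 pairs fall short), so 3 is minimum.

3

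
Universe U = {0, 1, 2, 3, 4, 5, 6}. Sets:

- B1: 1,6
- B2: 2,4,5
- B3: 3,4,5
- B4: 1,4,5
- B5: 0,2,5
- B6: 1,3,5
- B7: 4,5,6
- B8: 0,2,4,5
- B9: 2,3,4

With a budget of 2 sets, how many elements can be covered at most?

6

Choosing B1, B8 covers {0, 1, 2, 4, 5, 6} — 6 elements.
No choice of 2 sets does better; here 3 is left uncovered.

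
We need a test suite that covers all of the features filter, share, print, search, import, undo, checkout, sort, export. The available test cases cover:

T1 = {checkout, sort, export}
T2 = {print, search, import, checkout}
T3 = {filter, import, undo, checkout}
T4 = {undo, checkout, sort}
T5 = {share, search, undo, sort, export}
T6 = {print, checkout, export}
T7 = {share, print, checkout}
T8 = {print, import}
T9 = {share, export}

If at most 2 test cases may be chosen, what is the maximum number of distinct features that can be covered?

8

Choosing T2, T5 covers {share, print, search, import, undo, checkout, sort, export} — 8 features.
No choice of 2 test cases does better; here filter is left uncovered.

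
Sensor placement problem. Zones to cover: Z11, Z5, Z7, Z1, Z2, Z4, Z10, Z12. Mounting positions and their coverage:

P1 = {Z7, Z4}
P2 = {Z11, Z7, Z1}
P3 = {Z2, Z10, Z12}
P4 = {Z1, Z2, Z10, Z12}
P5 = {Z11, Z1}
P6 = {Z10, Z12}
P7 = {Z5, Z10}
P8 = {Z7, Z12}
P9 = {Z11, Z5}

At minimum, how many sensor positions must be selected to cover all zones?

P1, P4, P9 together cover {Z11, Z5, Z7, Z1, Z2, Z4, Z10, Z12} — every zone.
No 2 of the 9 sensor positions cover everything (all 36 pairs fall short), so 3 is minimum.

3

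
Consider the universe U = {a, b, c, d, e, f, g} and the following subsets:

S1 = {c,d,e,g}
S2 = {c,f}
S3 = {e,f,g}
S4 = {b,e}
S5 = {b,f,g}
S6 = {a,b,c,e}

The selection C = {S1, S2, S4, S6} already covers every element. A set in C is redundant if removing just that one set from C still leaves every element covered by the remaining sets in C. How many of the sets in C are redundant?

Drop S1: d, g uncovered — not redundant.
Drop S2: f uncovered — not redundant.
Drop S4: the rest still cover every element — redundant.
Drop S6: a uncovered — not redundant.
1 redundant: S4.

1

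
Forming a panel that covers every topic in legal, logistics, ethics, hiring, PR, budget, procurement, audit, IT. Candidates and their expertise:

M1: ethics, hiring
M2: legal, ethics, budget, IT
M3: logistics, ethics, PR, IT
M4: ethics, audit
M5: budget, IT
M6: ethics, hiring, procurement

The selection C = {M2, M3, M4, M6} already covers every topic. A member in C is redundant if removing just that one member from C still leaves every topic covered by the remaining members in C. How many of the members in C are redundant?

Drop M2: legal, budget uncovered — not redundant.
Drop M3: logistics, PR uncovered — not redundant.
Drop M4: audit uncovered — not redundant.
Drop M6: hiring, procurement uncovered — not redundant.
None of the members in C is redundant.

0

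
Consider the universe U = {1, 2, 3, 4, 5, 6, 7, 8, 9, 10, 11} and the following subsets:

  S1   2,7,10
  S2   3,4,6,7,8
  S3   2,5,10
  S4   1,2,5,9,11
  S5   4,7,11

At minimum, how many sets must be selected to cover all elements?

3

S1, S2, S4 together cover {1, 2, 3, 4, 5, 6, 7, 8, 9, 10, 11} — every element.
No 2 of the 5 sets cover everything (all 10 pairs fall short), so 3 is minimum.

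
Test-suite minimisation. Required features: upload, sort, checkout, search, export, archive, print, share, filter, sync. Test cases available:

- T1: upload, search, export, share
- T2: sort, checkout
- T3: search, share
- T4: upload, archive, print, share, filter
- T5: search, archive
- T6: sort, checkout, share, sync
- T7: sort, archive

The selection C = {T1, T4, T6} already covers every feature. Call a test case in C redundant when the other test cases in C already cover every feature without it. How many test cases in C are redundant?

0

Drop T1: search, export uncovered — not redundant.
Drop T4: archive, print, filter uncovered — not redundant.
Drop T6: sort, checkout, sync uncovered — not redundant.
None of the test cases in C is redundant.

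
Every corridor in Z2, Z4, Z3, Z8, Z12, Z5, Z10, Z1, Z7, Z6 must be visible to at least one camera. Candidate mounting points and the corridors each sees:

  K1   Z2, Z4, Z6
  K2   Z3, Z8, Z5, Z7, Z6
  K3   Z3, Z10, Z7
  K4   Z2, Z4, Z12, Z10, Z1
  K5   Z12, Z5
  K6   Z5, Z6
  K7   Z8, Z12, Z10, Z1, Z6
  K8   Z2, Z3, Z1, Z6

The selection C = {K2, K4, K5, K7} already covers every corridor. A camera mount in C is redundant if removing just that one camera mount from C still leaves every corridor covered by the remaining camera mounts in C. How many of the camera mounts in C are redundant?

Drop K2: Z3, Z7 uncovered — not redundant.
Drop K4: Z2, Z4 uncovered — not redundant.
Drop K5: the rest still cover every corridor — redundant.
Drop K7: the rest still cover every corridor — redundant.
2 redundant: K5, K7.

2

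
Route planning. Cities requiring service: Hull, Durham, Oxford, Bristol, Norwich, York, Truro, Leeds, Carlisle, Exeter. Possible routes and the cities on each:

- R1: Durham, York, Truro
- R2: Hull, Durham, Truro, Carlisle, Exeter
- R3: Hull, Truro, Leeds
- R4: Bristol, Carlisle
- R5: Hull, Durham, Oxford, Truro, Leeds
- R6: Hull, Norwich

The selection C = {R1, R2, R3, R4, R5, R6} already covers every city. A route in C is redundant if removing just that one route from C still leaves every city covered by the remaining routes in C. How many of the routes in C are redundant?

1

Drop R1: York uncovered — not redundant.
Drop R2: Exeter uncovered — not redundant.
Drop R3: the rest still cover every city — redundant.
Drop R4: Bristol uncovered — not redundant.
Drop R5: Oxford uncovered — not redundant.
Drop R6: Norwich uncovered — not redundant.
1 redundant: R3.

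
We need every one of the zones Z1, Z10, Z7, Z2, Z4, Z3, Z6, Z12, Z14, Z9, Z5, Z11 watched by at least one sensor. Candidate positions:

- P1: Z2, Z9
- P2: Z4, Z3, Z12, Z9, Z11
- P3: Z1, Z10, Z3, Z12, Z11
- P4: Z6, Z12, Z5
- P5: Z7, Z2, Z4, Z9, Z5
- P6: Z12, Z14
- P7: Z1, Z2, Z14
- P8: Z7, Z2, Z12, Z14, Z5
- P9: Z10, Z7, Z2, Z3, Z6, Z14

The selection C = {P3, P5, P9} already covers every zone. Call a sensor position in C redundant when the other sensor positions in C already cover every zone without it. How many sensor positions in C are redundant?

0

Drop P3: Z1, Z12, Z11 uncovered — not redundant.
Drop P5: Z4, Z9, Z5 uncovered — not redundant.
Drop P9: Z6, Z14 uncovered — not redundant.
None of the sensor positions in C is redundant.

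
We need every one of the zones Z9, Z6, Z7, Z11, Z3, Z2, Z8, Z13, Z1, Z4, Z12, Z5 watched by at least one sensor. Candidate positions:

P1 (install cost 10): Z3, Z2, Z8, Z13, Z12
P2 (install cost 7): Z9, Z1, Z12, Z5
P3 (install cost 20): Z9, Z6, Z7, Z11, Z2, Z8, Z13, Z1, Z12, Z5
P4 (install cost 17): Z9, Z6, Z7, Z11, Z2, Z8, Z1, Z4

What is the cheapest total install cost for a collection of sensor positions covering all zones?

P1, P2, P4 cover every zone at install cost 10 + 7 + 17 = 34.
Any cover uses at least 3 sensor positions; among all covering selections none totals below 34.

34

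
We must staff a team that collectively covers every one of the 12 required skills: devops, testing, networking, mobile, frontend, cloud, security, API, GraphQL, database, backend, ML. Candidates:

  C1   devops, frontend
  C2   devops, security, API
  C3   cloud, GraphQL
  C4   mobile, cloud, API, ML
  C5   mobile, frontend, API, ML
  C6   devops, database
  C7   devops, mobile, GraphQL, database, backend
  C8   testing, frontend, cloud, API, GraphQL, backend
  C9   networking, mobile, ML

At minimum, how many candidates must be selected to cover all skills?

C2, C6, C8, C9 together cover {devops, testing, networking, mobile, frontend, cloud, security, API, GraphQL, database, backend, ML} — every skill.
No 3 of the 9 candidates cover everything (all 84 triples fall short), so 4 is minimum.

4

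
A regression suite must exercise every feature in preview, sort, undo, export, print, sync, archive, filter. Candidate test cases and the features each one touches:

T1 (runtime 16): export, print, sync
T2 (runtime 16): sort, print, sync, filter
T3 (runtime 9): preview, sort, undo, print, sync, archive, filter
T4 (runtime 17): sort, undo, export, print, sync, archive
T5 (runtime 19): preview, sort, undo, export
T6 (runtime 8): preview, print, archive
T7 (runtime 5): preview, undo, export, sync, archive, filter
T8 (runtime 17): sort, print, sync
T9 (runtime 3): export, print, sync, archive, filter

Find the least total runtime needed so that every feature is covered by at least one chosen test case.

12

T3, T9 cover every feature at runtime 9 + 3 = 12.
Any cover uses at least 2 test cases; among all covering selections none totals below 12.
Greedy by coverage-per-runtime would pick T9, T7, T3 for 17 — worse than the optimum 12.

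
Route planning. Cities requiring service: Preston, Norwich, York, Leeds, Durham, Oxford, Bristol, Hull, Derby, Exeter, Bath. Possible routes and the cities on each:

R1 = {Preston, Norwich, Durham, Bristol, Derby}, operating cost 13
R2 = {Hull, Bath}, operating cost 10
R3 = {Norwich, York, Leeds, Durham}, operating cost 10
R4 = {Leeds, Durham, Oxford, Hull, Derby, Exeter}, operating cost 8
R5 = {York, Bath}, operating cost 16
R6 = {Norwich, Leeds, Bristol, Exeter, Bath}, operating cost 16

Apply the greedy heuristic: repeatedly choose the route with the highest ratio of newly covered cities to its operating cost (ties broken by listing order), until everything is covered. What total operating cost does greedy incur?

37

Pick 1: R4 adds 6 new (Leeds, Durham, Oxford, Hull, Derby, Exeter) at operating cost 8 (ratio 6/8).
Pick 2: R1 adds 3 new (Preston, Norwich, Bristol) at operating cost 13 (ratio 3/13).
Pick 3: R5 adds 2 new (York, Bath) at operating cost 16 (ratio 2/16).
Greedy total operating cost: 8 + 13 + 16 = 37.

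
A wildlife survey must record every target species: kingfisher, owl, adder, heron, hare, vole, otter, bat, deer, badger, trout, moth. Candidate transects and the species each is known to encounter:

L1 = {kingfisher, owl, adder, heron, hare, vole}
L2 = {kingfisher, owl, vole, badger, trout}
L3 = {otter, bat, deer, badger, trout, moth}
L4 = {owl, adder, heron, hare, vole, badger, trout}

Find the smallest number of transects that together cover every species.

L1, L3 together cover {kingfisher, owl, adder, heron, hare, vole, otter, bat, deer, badger, trout, moth} — every species.
No single transect contains all 12 species, so 2 is optimal.
Greedy (largest uncovered first) would take L4, L3, L1 — 3 transects — but 2 suffice.

2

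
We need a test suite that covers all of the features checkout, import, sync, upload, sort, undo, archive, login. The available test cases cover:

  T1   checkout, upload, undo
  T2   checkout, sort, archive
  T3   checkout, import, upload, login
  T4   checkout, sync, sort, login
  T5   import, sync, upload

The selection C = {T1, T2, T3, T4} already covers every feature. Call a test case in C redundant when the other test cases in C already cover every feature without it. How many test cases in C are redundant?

Drop T1: undo uncovered — not redundant.
Drop T2: archive uncovered — not redundant.
Drop T3: import uncovered — not redundant.
Drop T4: sync uncovered — not redundant.
None of the test cases in C is redundant.

0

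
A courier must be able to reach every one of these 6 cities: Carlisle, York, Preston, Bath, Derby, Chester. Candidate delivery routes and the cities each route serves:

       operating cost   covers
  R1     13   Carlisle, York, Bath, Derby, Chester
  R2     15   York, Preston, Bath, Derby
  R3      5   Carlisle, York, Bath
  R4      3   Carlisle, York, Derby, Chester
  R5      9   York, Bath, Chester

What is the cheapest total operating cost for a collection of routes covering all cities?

18

R2, R4 cover every city at operating cost 15 + 3 = 18.
Any cover uses at least 2 routes; among all covering selections none totals below 18.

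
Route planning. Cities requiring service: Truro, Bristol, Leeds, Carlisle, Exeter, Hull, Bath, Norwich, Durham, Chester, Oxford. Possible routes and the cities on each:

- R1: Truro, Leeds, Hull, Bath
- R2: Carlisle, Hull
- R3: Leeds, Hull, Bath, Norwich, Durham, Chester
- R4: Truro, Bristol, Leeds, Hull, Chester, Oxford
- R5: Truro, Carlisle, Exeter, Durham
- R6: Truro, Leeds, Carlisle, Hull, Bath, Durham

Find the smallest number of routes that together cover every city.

3

R3, R4, R5 together cover {Truro, Bristol, Leeds, Carlisle, Exeter, Hull, Bath, Norwich, Durham, Chester, Oxford} — every city.
No 2 of the 6 routes cover everything (all 15 pairs fall short), so 3 is minimum.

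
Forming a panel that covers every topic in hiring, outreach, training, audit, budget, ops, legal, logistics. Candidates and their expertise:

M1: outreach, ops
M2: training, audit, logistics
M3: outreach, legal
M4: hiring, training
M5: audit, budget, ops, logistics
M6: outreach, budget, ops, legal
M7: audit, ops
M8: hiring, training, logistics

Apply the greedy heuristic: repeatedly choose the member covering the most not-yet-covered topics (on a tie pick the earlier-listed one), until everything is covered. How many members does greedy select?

Pick 1: M5 covers 4 new topics (audit, budget, ops, logistics).
Pick 2: M3 covers 2 new topics (outreach, legal).
Pick 3: M4 covers 2 new topics (hiring, training).
Greedy uses 3 members.

3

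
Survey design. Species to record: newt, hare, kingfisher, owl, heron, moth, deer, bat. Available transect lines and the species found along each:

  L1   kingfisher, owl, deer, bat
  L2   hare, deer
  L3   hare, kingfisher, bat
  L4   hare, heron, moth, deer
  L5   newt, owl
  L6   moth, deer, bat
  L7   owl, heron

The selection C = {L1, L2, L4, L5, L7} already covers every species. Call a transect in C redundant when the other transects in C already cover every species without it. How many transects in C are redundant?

2

Drop L1: kingfisher, bat uncovered — not redundant.
Drop L2: the rest still cover every species — redundant.
Drop L4: moth uncovered — not redundant.
Drop L5: newt uncovered — not redundant.
Drop L7: the rest still cover every species — redundant.
2 redundant: L2, L7.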